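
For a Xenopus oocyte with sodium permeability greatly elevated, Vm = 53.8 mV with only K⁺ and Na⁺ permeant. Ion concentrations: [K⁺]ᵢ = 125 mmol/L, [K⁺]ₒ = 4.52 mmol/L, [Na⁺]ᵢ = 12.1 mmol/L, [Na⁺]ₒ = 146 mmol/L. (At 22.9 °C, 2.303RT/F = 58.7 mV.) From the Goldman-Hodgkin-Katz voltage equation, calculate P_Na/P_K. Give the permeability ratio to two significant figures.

22

Let α = P_Na/P_K. GHK: Vm = 58.7·log₁₀[(Kₒ + α·Naₒ)/(Kᵢ + α·Naᵢ)].
10^(Vm/58.7) = 10^(53.8/58.7) = 8.2513
So 8.2513·(Kᵢ + α·Naᵢ) = Kₒ + α·Naₒ → α = (8.2513·125.0 − 4.52) / (146.0 − 8.2513·12.1)
α = (1031 − 4.52) / (146.0 − 99.84) = 1027/46.16 = 22.25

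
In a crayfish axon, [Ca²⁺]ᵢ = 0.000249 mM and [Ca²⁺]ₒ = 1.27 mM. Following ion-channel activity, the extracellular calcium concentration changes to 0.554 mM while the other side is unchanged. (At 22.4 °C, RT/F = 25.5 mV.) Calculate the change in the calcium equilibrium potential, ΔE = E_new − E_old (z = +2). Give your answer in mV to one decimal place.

E_old = (25.5/2)·ln(1.27/0.000249) = 108.85 mV
E_new = (25.5/2)·ln(0.554/0.000249) = 98.27 mV
ΔE = 98.27 − (108.85) = -10.58 mV

-10.6 mV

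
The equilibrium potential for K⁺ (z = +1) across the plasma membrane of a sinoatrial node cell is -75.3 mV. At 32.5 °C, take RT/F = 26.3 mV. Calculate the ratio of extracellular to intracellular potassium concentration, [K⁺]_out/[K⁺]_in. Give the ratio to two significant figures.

0.057

ln([out]/[in]) = E·z/(26.3) = -75.3 × 1 / 26.3 = -2.8631
[out]/[in] = e^(-2.8631) = 0.05709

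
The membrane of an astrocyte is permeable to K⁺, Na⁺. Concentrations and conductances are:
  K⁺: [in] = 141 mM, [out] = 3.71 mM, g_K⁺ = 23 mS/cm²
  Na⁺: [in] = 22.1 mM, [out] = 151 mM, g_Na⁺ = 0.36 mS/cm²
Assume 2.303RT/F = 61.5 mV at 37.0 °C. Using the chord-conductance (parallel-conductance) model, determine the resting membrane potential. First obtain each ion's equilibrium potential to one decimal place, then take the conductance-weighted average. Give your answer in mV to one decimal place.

-94.9 mV

E_K⁺ = (61.5/1)·log₁₀(3.71/141) = -97.2 mV
E_Na⁺ = (61.5/1)·log₁₀(151/22.1) = 51.3 mV
Vm = (Σ gᵢEᵢ)/(Σ gᵢ) = (23·-97.2 + 0.36·51.3) / (23 + 0.36)
= -2217.13 / 23.36 = -94.91 mV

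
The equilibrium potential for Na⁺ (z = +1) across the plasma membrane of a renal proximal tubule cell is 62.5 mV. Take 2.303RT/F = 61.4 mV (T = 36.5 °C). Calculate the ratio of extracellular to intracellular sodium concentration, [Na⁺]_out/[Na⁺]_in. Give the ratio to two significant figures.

log₁₀([out]/[in]) = E·z/(61.4) = 62.5 × 1 / 61.4 = 1.0179
[out]/[in] = 10^(1.0179) = 10.42

10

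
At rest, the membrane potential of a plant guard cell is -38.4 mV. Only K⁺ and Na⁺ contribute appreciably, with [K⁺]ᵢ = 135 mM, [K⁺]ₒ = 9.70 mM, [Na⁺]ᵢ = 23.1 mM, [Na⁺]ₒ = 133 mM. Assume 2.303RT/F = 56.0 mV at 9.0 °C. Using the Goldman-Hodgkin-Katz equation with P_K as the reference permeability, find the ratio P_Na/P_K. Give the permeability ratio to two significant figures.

0.14

Let α = P_Na/P_K. GHK: Vm = 56.0·log₁₀[(Kₒ + α·Naₒ)/(Kᵢ + α·Naᵢ)].
10^(Vm/56.0) = 10^(-38.4/56.0) = 0.2062
So 0.2062·(Kᵢ + α·Naᵢ) = Kₒ + α·Naₒ → α = (0.2062·135.0 − 9.7) / (133.0 − 0.2062·23.1)
α = (27.84 − 9.7) / (133.0 − 4.763) = 18.14/128.2 = 0.1414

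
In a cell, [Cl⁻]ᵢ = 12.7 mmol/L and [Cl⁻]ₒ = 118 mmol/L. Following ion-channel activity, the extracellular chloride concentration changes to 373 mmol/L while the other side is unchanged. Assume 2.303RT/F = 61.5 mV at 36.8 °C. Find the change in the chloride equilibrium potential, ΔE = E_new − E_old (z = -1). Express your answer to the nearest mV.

-31 mV

E_old = (61.5/-1)·log₁₀(118/12.7) = -59.54 mV
E_new = (61.5/-1)·log₁₀(373/12.7) = -90.28 mV
ΔE = -90.28 − (-59.54) = -30.74 mV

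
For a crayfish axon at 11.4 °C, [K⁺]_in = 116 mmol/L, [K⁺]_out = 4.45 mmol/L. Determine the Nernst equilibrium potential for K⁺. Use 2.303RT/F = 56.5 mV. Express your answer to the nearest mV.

E = (56.5/z) · log₁₀([K⁺]_out/[K⁺]_in) with z = +1.
= (56.5/1) · log₁₀(4.45/116) = 56.50 · log₁₀(0.03836)
= 56.50 · (-1.4161) = -80.01 mV

-80 mV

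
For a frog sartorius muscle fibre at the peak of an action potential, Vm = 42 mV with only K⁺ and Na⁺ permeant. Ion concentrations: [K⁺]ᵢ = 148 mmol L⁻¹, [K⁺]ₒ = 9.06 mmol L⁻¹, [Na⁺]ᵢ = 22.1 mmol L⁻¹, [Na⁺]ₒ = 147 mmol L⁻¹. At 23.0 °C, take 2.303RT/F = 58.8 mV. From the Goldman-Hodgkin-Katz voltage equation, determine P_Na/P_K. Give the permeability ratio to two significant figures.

Let α = P_Na/P_K. GHK: Vm = 58.8·log₁₀[(Kₒ + α·Naₒ)/(Kᵢ + α·Naᵢ)].
10^(Vm/58.8) = 10^(42.0/58.8) = 5.1795
So 5.1795·(Kᵢ + α·Naᵢ) = Kₒ + α·Naₒ → α = (5.1795·148.0 − 9.06) / (147.0 − 5.1795·22.1)
α = (766.6 − 9.06) / (147.0 − 114.5) = 757.5/32.53 = 23.28

23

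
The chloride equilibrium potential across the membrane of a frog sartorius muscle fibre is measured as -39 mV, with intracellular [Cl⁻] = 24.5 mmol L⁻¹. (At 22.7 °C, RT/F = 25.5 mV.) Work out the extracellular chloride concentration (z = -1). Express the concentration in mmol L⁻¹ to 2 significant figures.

Nernst: E = (25.5/-1) · ln([out]/[in]), so ln([out]/[in]) = -39.0 × -1 / 25.5 = 1.5294.
[out]/[in] = e^(1.5294) = 4.615.
[out] = 4.615 × 24.5 = 113.1 mmol L⁻¹.

110 mmol L⁻¹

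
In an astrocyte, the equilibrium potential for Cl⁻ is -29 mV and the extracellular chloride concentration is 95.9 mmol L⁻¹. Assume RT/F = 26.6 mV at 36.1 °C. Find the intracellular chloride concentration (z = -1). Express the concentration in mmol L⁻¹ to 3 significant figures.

32.2 mmol L⁻¹

Nernst: E = (26.6/-1) · ln([out]/[in]), so ln([out]/[in]) = -29.0 × -1 / 26.6 = 1.0902.
[out]/[in] = e^(1.0902) = 2.975.
[in] = 95.9 / 2.975 = 32.24 mmol L⁻¹.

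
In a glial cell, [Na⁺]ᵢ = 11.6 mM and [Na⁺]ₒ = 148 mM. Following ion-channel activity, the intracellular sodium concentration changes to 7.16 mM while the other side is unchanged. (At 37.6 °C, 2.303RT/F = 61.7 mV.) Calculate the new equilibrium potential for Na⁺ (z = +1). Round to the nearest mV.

81 mV

After the shift: [Na⁺]_out = 148, [Na⁺]_in = 7.16 mM.
E_new = (61.7/1)·log₁₀(148/7.16) = 61.70 · (1.3153) = 81.16 mV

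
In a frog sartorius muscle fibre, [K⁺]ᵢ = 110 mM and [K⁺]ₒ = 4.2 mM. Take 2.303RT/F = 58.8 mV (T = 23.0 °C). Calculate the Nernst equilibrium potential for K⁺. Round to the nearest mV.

-83 mV

E = (58.8/z) · log₁₀([K⁺]_out/[K⁺]_in) with z = +1.
= (58.8/1) · log₁₀(4.2/110) = 58.80 · log₁₀(0.03818)
= 58.80 · (-1.4181) = -83.39 mV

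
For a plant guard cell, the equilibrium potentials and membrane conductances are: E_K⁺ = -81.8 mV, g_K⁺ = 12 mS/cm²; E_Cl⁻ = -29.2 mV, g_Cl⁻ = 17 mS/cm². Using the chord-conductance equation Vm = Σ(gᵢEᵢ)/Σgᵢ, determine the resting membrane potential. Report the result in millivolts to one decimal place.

Σ gᵢEᵢ = 12·(-81.8) + 17·(-29.2) = -1478.00
Σ gᵢ = 12 + 17 = 29
Vm = -1478.00 / 29 = -50.97 mV

-51.0 mV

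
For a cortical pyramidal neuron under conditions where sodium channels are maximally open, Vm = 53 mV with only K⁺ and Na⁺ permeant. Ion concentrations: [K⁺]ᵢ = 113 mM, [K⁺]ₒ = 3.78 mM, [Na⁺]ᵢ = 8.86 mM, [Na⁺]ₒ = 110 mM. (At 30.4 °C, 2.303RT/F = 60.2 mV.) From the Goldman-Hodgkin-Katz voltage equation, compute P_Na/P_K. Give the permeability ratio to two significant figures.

Let α = P_Na/P_K. GHK: Vm = 60.2·log₁₀[(Kₒ + α·Naₒ)/(Kᵢ + α·Naᵢ)].
10^(Vm/60.2) = 10^(53.0/60.2) = 7.5927
So 7.5927·(Kᵢ + α·Naᵢ) = Kₒ + α·Naₒ → α = (7.5927·113.0 − 3.78) / (110.0 − 7.5927·8.86)
α = (858 − 3.78) / (110.0 − 67.27) = 854.2/42.73 = 19.99

20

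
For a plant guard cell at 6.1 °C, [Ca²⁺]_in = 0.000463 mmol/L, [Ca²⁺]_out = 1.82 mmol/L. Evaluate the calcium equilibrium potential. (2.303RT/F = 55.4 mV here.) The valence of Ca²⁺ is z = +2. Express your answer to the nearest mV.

100 mV

E = (55.4/z) · log₁₀([Ca²⁺]_out/[Ca²⁺]_in) with z = +2.
= (55.4/2) · log₁₀(1.82/0.000463) = 27.70 · log₁₀(3931)
= 27.70 · (3.5945) = 99.57 mV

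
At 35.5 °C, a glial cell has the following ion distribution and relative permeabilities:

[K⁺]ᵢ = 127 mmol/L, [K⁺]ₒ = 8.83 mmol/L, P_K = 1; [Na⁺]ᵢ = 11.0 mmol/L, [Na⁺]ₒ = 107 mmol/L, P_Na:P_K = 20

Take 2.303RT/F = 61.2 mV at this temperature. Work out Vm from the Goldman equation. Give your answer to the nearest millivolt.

48 mV

Vm = 61.2 · log₁₀[(Σ P·[cation]ₒ + Σ P·[anion]ᵢ) / (Σ P·[cation]ᵢ + Σ P·[anion]ₒ)]
Numerator = 1×8.83 + 20×107 = 2149
Denominator = 1×127 + 20×11.0 = 347
Vm = 61.2 · log₁₀(6.1926) = 61.2 × (0.7919) = 48.46 mV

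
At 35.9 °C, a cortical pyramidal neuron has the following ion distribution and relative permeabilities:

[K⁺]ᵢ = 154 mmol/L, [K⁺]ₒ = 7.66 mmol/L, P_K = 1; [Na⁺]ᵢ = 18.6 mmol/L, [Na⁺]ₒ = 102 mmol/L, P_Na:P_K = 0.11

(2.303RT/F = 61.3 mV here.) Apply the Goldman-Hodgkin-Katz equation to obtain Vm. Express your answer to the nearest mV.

-56 mV

Vm = 61.3 · log₁₀[(Σ P·[cation]ₒ + Σ P·[anion]ᵢ) / (Σ P·[cation]ᵢ + Σ P·[anion]ₒ)]
Numerator = 1×7.66 + 0.11×102 = 18.88
Denominator = 1×154 + 0.11×18.6 = 156
Vm = 61.3 · log₁₀(0.12099) = 61.3 × (-0.9173) = -56.23 mV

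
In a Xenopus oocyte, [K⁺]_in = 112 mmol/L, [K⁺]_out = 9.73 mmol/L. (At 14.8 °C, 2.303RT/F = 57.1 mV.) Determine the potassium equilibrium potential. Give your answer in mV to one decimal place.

-60.6 mV

E = (57.1/z) · log₁₀([K⁺]_out/[K⁺]_in) with z = +1.
= (57.1/1) · log₁₀(9.73/112) = 57.10 · log₁₀(0.08688)
= 57.10 · (-1.0611) = -60.59 mV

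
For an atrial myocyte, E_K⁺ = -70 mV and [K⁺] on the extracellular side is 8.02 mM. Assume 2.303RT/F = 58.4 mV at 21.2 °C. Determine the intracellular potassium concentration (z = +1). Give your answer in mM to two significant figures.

130 mM

Nernst: E = (58.4/1) · log₁₀([out]/[in]), so log₁₀([out]/[in]) = -70.0 × 1 / 58.4 = -1.1986.
[out]/[in] = 10^(-1.1986) = 0.0633.
[in] = 8.02 / 0.0633 = 126.7 mM.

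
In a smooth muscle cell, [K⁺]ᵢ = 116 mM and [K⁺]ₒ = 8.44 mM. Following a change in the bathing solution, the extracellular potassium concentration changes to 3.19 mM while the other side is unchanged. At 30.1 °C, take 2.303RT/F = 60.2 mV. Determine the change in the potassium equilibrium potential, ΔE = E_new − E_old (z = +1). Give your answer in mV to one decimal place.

-25.4 mV

E_old = (60.2/1)·log₁₀(8.44/116) = -68.51 mV
E_new = (60.2/1)·log₁₀(3.19/116) = -93.95 mV
ΔE = -93.95 − (-68.51) = -25.44 mV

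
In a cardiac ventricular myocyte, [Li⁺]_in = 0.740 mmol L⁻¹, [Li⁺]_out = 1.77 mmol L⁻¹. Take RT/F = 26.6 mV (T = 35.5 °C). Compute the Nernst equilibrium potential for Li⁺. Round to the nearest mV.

23 mV

E = (26.6/z) · ln([Li⁺]_out/[Li⁺]_in) with z = +1.
= (26.6/1) · ln(1.77/0.740) = 26.60 · ln(2.392)
= 26.60 · (0.8721) = 23.20 mV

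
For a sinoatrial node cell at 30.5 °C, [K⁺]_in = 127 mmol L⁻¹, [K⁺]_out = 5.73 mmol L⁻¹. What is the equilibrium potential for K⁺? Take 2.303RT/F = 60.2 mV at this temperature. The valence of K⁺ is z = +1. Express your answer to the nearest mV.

E = (60.2/z) · log₁₀([K⁺]_out/[K⁺]_in) with z = +1.
= (60.2/1) · log₁₀(5.73/127) = 60.20 · log₁₀(0.04512)
= 60.20 · (-1.3456) = -81.01 mV

-81 mV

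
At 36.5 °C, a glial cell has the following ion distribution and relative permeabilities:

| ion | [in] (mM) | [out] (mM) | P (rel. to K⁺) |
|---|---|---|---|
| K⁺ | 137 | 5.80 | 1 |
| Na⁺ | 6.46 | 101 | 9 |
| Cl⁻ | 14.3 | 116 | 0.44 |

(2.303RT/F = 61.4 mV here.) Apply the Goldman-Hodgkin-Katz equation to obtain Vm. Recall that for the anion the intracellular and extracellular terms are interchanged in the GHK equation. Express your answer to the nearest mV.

Vm = 61.4 · log₁₀[(Σ P·[cation]ₒ + Σ P·[anion]ᵢ) / (Σ P·[cation]ᵢ + Σ P·[anion]ₒ)]
Numerator = 1×5.80 + 9×101 + 0.44×14.3 = 921.1
Denominator = 1×137 + 9×6.46 + 0.44×116 = 246.2
Vm = 61.4 · log₁₀(3.7415) = 61.4 × (0.5731) = 35.19 mV

35 mV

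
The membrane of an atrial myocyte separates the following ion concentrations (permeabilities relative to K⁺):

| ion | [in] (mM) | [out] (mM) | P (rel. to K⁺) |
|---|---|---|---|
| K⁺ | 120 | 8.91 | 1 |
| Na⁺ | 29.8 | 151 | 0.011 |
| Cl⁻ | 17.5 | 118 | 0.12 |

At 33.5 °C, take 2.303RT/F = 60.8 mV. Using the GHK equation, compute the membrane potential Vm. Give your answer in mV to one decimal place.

Vm = 60.8 · log₁₀[(Σ P·[cation]ₒ + Σ P·[anion]ᵢ) / (Σ P·[cation]ᵢ + Σ P·[anion]ₒ)]
Numerator = 1×8.91 + 0.011×151 + 0.12×17.5 = 12.67
Denominator = 1×120 + 0.011×29.8 + 0.12×118 = 134.5
Vm = 60.8 · log₁₀(0.094217) = 60.8 × (-1.0259) = -62.37 mV

-62.4 mV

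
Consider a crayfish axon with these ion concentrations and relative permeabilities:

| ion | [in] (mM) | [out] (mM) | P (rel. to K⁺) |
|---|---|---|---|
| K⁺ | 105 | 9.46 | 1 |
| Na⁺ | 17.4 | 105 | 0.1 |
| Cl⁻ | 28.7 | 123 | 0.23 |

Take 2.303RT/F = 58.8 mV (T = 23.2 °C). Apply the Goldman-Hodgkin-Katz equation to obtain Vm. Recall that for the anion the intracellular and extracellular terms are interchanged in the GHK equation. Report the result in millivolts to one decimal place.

-41.5 mV

Vm = 58.8 · log₁₀[(Σ P·[cation]ₒ + Σ P·[anion]ᵢ) / (Σ P·[cation]ᵢ + Σ P·[anion]ₒ)]
Numerator = 1×9.46 + 0.1×105 + 0.23×28.7 = 26.56
Denominator = 1×105 + 0.1×17.4 + 0.23×123 = 135
Vm = 58.8 · log₁₀(0.1967) = 58.8 × (-0.7062) = -41.52 mV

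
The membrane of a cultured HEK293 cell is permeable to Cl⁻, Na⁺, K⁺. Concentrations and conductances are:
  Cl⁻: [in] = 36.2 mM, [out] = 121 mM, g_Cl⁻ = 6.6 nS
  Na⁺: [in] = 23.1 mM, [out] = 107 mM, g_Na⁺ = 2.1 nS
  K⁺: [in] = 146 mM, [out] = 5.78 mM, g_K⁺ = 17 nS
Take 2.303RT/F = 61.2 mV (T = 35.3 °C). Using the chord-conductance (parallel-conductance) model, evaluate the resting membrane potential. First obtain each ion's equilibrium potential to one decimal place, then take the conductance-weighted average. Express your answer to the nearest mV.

E_Cl⁻ = (61.2/-1)·log₁₀(121/36.2) = -32.1 mV
E_Na⁺ = (61.2/1)·log₁₀(107/23.1) = 40.7 mV
E_K⁺ = (61.2/1)·log₁₀(5.78/146) = -85.8 mV
Vm = (Σ gᵢEᵢ)/(Σ gᵢ) = (6.6·-32.1 + 2.1·40.7 + 17·-85.8) / (6.6 + 2.1 + 17)
= -1584.99 / 25.7 = -61.67 mV

-62 mV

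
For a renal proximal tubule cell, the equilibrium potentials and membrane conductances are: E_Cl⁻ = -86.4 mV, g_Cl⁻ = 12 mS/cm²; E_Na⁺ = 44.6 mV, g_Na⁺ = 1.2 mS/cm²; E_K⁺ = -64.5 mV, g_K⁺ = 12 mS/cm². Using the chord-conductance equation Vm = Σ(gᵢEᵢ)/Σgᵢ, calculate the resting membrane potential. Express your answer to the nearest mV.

-70 mV

Σ gᵢEᵢ = 12·(-86.4) + 1.2·(44.6) + 12·(-64.5) = -1757.28
Σ gᵢ = 12 + 1.2 + 12 = 25.2
Vm = -1757.28 / 25.2 = -69.73 mV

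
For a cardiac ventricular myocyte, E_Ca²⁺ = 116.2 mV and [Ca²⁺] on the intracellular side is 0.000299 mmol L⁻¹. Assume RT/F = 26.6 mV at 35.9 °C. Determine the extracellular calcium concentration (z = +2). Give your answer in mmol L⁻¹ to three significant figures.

1.86 mmol L⁻¹

Nernst: E = (26.6/2) · ln([out]/[in]), so ln([out]/[in]) = 116.2 × 2 / 26.6 = 8.7368.
[out]/[in] = e^(8.7368) = 6228.
[out] = 6228 × 0.000299 = 1.862 mmol L⁻¹.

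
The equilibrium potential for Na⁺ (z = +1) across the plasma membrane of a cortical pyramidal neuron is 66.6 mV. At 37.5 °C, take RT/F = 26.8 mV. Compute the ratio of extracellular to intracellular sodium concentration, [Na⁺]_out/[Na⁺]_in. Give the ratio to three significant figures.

ln([out]/[in]) = E·z/(26.8) = 66.6 × 1 / 26.8 = 2.4851
[out]/[in] = e^(2.4851) = 12

12.0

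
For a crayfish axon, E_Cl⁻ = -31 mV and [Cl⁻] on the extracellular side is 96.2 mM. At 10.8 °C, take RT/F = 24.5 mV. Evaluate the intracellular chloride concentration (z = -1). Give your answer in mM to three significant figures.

27.1 mM

Nernst: E = (24.5/-1) · ln([out]/[in]), so ln([out]/[in]) = -31.0 × -1 / 24.5 = 1.2653.
[out]/[in] = e^(1.2653) = 3.544.
[in] = 96.2 / 3.544 = 27.14 mM.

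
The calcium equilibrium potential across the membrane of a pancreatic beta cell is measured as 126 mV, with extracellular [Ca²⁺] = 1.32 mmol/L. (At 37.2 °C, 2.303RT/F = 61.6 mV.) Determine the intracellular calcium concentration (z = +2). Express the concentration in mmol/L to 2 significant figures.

Nernst: E = (61.6/2) · log₁₀([out]/[in]), so log₁₀([out]/[in]) = 126.0 × 2 / 61.6 = 4.0909.
[out]/[in] = 10^(4.0909) = 1.233e+04.
[in] = 1.32 / 1.233e+04 = 0.0001071 mmol/L.

0.00011 mmol/L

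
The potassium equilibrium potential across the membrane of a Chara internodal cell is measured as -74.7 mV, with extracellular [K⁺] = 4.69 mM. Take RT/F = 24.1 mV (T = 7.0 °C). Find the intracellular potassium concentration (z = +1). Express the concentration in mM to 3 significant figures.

104 mM

Nernst: E = (24.1/1) · ln([out]/[in]), so ln([out]/[in]) = -74.7 × 1 / 24.1 = -3.0996.
[out]/[in] = e^(-3.0996) = 0.04507.
[in] = 4.69 / 0.04507 = 104.1 mM.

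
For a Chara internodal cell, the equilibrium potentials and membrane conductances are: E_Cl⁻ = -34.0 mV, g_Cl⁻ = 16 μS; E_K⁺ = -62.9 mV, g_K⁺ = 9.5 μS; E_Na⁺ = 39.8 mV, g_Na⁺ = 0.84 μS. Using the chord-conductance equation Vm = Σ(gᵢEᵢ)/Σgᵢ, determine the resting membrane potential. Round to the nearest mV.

Σ gᵢEᵢ = 16·(-34.0) + 9.5·(-62.9) + 0.84·(39.8) = -1108.12
Σ gᵢ = 16 + 9.5 + 0.84 = 26.34
Vm = -1108.12 / 26.34 = -42.07 mV

-42 mV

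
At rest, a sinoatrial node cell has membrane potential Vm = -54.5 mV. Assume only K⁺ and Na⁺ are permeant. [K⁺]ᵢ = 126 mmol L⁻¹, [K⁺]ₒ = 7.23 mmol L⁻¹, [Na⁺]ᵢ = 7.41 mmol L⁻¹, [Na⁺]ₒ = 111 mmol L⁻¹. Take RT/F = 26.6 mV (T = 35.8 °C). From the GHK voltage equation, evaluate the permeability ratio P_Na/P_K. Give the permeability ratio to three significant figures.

0.0819

Let α = P_Na/P_K. GHK: Vm = 26.6·ln[(Kₒ + α·Naₒ)/(Kᵢ + α·Naᵢ)].
e^(Vm/26.6) = e^(-54.5/26.6) = 0.12888
So 0.12888·(Kᵢ + α·Naᵢ) = Kₒ + α·Naₒ → α = (0.12888·126.0 − 7.23) / (111.0 − 0.12888·7.41)
α = (16.24 − 7.23) / (111.0 − 0.955) = 9.009/110 = 0.08187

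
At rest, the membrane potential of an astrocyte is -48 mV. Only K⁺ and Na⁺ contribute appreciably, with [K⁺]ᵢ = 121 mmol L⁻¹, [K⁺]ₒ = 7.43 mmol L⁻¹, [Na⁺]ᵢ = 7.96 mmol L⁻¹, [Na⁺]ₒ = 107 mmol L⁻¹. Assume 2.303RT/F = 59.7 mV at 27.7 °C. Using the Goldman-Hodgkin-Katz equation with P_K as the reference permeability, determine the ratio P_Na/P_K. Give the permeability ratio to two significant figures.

0.11

Let α = P_Na/P_K. GHK: Vm = 59.7·log₁₀[(Kₒ + α·Naₒ)/(Kᵢ + α·Naᵢ)].
10^(Vm/59.7) = 10^(-48.0/59.7) = 0.15703
So 0.15703·(Kᵢ + α·Naᵢ) = Kₒ + α·Naₒ → α = (0.15703·121.0 − 7.43) / (107.0 − 0.15703·7.96)
α = (19 − 7.43) / (107.0 − 1.25) = 11.57/105.8 = 0.1094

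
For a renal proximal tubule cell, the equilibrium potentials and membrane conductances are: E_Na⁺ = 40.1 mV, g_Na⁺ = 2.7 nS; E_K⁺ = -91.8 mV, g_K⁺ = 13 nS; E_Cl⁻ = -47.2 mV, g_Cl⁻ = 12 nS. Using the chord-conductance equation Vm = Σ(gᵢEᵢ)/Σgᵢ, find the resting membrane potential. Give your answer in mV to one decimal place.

-59.6 mV

Σ gᵢEᵢ = 2.7·(40.1) + 13·(-91.8) + 12·(-47.2) = -1651.53
Σ gᵢ = 2.7 + 13 + 12 = 27.7
Vm = -1651.53 / 27.7 = -59.62 mV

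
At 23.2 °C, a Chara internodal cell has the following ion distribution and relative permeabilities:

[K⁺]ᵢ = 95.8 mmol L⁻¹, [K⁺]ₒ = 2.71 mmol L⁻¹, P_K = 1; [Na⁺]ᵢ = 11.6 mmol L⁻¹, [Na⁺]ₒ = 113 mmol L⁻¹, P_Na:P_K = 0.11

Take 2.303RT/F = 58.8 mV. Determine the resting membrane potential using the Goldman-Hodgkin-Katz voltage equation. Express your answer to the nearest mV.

Vm = 58.8 · log₁₀[(Σ P·[cation]ₒ + Σ P·[anion]ᵢ) / (Σ P·[cation]ᵢ + Σ P·[anion]ₒ)]
Numerator = 1×2.71 + 0.11×113 = 15.14
Denominator = 1×95.8 + 0.11×11.6 = 97.08
Vm = 58.8 · log₁₀(0.15596) = 58.8 × (-0.8070) = -47.45 mV

-47 mV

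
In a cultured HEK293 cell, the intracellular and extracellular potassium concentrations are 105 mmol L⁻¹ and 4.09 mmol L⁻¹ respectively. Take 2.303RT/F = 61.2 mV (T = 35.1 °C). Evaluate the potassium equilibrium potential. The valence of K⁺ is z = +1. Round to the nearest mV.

E = (61.2/z) · log₁₀([K⁺]_out/[K⁺]_in) with z = +1.
= (61.2/1) · log₁₀(4.09/105) = 61.20 · log₁₀(0.03895)
= 61.20 · (-1.4095) = -86.26 mV

-86 mV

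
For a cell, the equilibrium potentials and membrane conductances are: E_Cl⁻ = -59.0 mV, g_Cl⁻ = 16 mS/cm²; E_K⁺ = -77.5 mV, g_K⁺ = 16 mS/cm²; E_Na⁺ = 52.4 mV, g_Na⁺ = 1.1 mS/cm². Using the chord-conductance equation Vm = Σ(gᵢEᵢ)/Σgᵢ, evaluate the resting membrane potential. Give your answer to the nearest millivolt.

Σ gᵢEᵢ = 16·(-59.0) + 16·(-77.5) + 1.1·(52.4) = -2126.36
Σ gᵢ = 16 + 16 + 1.1 = 33.1
Vm = -2126.36 / 33.1 = -64.24 mV

-64 mV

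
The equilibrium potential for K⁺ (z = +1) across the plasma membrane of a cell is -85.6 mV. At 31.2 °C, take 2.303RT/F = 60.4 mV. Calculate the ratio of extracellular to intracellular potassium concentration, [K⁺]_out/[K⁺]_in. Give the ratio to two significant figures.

0.038

log₁₀([out]/[in]) = E·z/(60.4) = -85.6 × 1 / 60.4 = -1.4172
[out]/[in] = 10^(-1.4172) = 0.03826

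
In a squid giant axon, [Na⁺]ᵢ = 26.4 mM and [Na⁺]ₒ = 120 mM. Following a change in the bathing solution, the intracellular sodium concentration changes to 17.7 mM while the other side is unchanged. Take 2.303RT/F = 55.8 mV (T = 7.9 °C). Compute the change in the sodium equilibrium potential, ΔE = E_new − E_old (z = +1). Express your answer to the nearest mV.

E_old = (55.8/1)·log₁₀(120/26.4) = 36.69 mV
E_new = (55.8/1)·log₁₀(120/17.7) = 46.38 mV
ΔE = 46.38 − (36.69) = 9.69 mV

10 mV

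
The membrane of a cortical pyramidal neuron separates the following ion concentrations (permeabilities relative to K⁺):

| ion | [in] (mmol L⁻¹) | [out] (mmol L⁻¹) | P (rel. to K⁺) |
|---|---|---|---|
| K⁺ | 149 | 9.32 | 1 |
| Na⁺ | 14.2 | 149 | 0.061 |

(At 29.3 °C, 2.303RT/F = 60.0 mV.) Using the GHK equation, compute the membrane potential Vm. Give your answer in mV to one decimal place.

-54.6 mV

Vm = 60.0 · log₁₀[(Σ P·[cation]ₒ + Σ P·[anion]ᵢ) / (Σ P·[cation]ᵢ + Σ P·[anion]ₒ)]
Numerator = 1×9.32 + 0.061×149 = 18.41
Denominator = 1×149 + 0.061×14.2 = 149.9
Vm = 60.0 · log₁₀(0.12284) = 60.0 × (-0.9107) = -54.64 mV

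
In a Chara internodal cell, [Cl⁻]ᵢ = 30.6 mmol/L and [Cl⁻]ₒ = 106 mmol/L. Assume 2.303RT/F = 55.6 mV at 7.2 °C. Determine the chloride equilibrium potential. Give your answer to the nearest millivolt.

E = (55.6/z) · log₁₀([Cl⁻]_out/[Cl⁻]_in) with z = -1.
For an anion, dividing by z = -1 reverses the sign.
= (55.6/-1) · log₁₀(106/30.6) = -55.60 · log₁₀(3.464)
= -55.60 · (0.5396) = -30.00 mV

-30 mV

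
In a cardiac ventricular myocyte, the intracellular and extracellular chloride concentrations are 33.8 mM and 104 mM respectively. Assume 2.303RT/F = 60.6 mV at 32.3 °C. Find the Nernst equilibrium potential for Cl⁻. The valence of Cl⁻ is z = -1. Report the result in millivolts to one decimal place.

E = (60.6/z) · log₁₀([Cl⁻]_out/[Cl⁻]_in) with z = -1.
For an anion, dividing by z = -1 reverses the sign.
= (60.6/-1) · log₁₀(104/33.8) = -60.60 · log₁₀(3.077)
= -60.60 · (0.4881) = -29.58 mV

-29.6 mV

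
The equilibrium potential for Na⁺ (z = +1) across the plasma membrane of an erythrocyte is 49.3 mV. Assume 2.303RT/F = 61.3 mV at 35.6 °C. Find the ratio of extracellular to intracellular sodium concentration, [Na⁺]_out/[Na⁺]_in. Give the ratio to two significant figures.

6.4

log₁₀([out]/[in]) = E·z/(61.3) = 49.3 × 1 / 61.3 = 0.8042
[out]/[in] = 10^(0.8042) = 6.371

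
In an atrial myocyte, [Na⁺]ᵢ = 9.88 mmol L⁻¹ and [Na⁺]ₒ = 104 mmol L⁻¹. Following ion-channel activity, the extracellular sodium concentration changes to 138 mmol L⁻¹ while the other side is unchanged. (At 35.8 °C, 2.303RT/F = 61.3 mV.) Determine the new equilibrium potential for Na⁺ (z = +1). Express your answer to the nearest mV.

After the shift: [Na⁺]_out = 138, [Na⁺]_in = 9.88 mmol L⁻¹.
E_new = (61.3/1)·log₁₀(138/9.88) = 61.30 · (1.1451) = 70.20 mV

70 mV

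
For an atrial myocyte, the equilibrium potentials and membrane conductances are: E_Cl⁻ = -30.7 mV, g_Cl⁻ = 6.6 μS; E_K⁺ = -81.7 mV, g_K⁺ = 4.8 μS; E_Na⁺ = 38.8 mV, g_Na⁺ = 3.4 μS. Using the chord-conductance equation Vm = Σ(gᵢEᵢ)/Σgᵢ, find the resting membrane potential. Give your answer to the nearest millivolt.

-31 mV

Σ gᵢEᵢ = 6.6·(-30.7) + 4.8·(-81.7) + 3.4·(38.8) = -462.86
Σ gᵢ = 6.6 + 4.8 + 3.4 = 14.8
Vm = -462.86 / 14.8 = -31.27 mV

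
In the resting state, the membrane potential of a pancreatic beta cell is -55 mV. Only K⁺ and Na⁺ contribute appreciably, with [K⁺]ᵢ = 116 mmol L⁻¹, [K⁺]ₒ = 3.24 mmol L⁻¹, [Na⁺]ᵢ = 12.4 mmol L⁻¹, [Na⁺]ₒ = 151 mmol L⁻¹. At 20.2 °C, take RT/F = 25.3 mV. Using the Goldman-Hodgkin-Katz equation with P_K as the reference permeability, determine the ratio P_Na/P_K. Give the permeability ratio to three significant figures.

Let α = P_Na/P_K. GHK: Vm = 25.3·ln[(Kₒ + α·Naₒ)/(Kᵢ + α·Naᵢ)].
e^(Vm/25.3) = e^(-55.0/25.3) = 0.11373
So 0.11373·(Kᵢ + α·Naᵢ) = Kₒ + α·Naₒ → α = (0.11373·116.0 − 3.24) / (151.0 − 0.11373·12.4)
α = (13.19 − 3.24) / (151.0 − 1.41) = 9.953/149.6 = 0.06653

0.0665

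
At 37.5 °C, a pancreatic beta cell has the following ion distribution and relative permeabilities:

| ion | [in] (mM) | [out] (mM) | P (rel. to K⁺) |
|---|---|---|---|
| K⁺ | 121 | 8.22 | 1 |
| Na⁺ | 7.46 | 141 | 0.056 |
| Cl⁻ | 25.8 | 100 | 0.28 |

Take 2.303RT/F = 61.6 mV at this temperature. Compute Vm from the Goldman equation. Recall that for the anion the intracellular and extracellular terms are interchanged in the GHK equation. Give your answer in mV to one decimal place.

Vm = 61.6 · log₁₀[(Σ P·[cation]ₒ + Σ P·[anion]ᵢ) / (Σ P·[cation]ᵢ + Σ P·[anion]ₒ)]
Numerator = 1×8.22 + 0.056×141 + 0.28×25.8 = 23.34
Denominator = 1×121 + 0.056×7.46 + 0.28×100 = 149.4
Vm = 61.6 · log₁₀(0.15621) = 61.6 × (-0.8063) = -49.67 mV

-49.7 mV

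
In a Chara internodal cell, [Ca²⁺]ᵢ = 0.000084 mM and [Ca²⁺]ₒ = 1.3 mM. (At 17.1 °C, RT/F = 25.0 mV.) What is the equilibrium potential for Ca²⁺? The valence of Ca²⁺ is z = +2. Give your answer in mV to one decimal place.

E = (25.0/z) · ln([Ca²⁺]_out/[Ca²⁺]_in) with z = +2.
= (25.0/2) · ln(1.3/0.000084) = 12.50 · ln(1.548e+04)
= 12.50 · (9.6471) = 120.59 mV

120.6 mV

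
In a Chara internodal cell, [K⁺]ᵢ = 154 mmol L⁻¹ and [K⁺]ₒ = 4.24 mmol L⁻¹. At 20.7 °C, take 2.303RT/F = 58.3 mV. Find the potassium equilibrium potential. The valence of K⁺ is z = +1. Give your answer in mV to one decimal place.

-91.0 mV

E = (58.3/z) · log₁₀([K⁺]_out/[K⁺]_in) with z = +1.
= (58.3/1) · log₁₀(4.24/154) = 58.30 · log₁₀(0.02753)
= 58.30 · (-1.5602) = -90.96 mV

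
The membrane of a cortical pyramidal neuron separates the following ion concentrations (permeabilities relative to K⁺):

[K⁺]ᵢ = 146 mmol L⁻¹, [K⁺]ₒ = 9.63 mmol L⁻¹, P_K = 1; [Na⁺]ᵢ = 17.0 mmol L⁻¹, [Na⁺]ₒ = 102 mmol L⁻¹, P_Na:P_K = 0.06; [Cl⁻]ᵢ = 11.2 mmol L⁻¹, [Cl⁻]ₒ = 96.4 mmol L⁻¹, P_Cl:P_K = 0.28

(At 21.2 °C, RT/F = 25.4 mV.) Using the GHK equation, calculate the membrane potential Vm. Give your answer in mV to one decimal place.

-56.4 mV

Vm = 25.4 · ln[(Σ P·[cation]ₒ + Σ P·[anion]ᵢ) / (Σ P·[cation]ᵢ + Σ P·[anion]ₒ)]
Numerator = 1×9.63 + 0.06×102 + 0.28×11.2 = 18.89
Denominator = 1×146 + 0.06×17.0 + 0.28×96.4 = 174
Vm = 25.4 · ln(0.10853) = 25.4 × (-2.2207) = -56.41 mV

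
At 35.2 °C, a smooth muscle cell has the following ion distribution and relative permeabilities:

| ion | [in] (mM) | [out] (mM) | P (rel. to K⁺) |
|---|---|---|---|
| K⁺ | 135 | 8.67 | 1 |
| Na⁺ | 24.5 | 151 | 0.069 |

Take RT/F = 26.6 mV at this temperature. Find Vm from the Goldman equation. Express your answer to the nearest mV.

-52 mV

Vm = 26.6 · ln[(Σ P·[cation]ₒ + Σ P·[anion]ᵢ) / (Σ P·[cation]ᵢ + Σ P·[anion]ₒ)]
Numerator = 1×8.67 + 0.069×151 = 19.09
Denominator = 1×135 + 0.069×24.5 = 136.7
Vm = 26.6 · ln(0.13965) = 26.6 × (-1.9686) = -52.36 mV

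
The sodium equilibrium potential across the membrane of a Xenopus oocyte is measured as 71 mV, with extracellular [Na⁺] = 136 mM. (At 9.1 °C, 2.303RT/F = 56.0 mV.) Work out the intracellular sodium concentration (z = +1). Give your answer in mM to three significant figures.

Nernst: E = (56.0/1) · log₁₀([out]/[in]), so log₁₀([out]/[in]) = 71.0 × 1 / 56.0 = 1.2679.
[out]/[in] = 10^(1.2679) = 18.53.
[in] = 136 / 18.53 = 7.34 mM.

7.34 mM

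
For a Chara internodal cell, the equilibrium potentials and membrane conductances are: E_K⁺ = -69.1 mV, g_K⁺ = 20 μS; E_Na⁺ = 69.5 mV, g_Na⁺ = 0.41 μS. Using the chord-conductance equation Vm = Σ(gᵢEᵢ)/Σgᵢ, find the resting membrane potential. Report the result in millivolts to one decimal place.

Σ gᵢEᵢ = 20·(-69.1) + 0.41·(69.5) = -1353.51
Σ gᵢ = 20 + 0.41 = 20.41
Vm = -1353.51 / 20.41 = -66.32 mV

-66.3 mV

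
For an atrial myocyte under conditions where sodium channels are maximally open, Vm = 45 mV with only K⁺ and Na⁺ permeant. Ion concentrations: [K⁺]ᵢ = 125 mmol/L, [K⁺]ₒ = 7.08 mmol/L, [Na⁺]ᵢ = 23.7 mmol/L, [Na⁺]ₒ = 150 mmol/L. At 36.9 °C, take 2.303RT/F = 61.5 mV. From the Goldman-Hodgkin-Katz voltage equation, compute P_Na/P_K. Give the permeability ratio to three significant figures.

30.0

Let α = P_Na/P_K. GHK: Vm = 61.5·log₁₀[(Kₒ + α·Naₒ)/(Kᵢ + α·Naᵢ)].
10^(Vm/61.5) = 10^(45.0/61.5) = 5.3915
So 5.3915·(Kᵢ + α·Naᵢ) = Kₒ + α·Naₒ → α = (5.3915·125.0 − 7.08) / (150.0 − 5.3915·23.7)
α = (673.9 − 7.08) / (150.0 − 127.8) = 666.9/22.22 = 30.01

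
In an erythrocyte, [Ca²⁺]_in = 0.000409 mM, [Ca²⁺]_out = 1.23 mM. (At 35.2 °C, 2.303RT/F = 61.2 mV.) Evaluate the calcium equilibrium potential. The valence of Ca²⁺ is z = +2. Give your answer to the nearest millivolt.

106 mV

E = (61.2/z) · log₁₀([Ca²⁺]_out/[Ca²⁺]_in) with z = +2.
= (61.2/2) · log₁₀(1.23/0.000409) = 30.60 · log₁₀(3007)
= 30.60 · (3.4782) = 106.43 mV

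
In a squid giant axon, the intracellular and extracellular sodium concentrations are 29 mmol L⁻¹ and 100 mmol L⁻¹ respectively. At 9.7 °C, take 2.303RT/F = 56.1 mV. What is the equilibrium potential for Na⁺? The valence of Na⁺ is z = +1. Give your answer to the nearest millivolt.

30 mV

E = (56.1/z) · log₁₀([Na⁺]_out/[Na⁺]_in) with z = +1.
= (56.1/1) · log₁₀(100/29) = 56.10 · log₁₀(3.448)
= 56.10 · (0.5376) = 30.16 mV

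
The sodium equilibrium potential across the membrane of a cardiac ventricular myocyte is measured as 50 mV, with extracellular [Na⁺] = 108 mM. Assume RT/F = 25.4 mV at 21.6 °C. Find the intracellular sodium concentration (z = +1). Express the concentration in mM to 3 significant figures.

15.1 mM

Nernst: E = (25.4/1) · ln([out]/[in]), so ln([out]/[in]) = 50.0 × 1 / 25.4 = 1.9685.
[out]/[in] = e^(1.9685) = 7.16.
[in] = 108 / 7.16 = 15.08 mM.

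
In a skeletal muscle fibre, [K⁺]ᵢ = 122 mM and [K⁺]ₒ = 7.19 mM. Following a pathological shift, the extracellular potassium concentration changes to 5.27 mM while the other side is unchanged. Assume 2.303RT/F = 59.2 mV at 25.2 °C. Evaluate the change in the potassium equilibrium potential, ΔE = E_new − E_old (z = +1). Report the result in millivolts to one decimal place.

E_old = (59.2/1)·log₁₀(7.19/122) = -72.79 mV
E_new = (59.2/1)·log₁₀(5.27/122) = -80.78 mV
ΔE = -80.78 − (-72.79) = -7.99 mV

-8.0 mV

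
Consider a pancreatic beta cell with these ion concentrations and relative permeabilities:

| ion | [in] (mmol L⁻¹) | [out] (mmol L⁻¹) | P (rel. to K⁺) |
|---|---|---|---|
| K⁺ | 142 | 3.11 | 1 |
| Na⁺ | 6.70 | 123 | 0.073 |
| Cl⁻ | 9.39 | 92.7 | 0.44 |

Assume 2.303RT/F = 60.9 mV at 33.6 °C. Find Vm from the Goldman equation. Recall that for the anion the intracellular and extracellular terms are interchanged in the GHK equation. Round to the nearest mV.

Vm = 60.9 · log₁₀[(Σ P·[cation]ₒ + Σ P·[anion]ᵢ) / (Σ P·[cation]ᵢ + Σ P·[anion]ₒ)]
Numerator = 1×3.11 + 0.073×123 + 0.44×9.39 = 16.22
Denominator = 1×142 + 0.073×6.70 + 0.44×92.7 = 183.3
Vm = 60.9 · log₁₀(0.088503) = 60.9 × (-1.0530) = -64.13 mV

-64 mV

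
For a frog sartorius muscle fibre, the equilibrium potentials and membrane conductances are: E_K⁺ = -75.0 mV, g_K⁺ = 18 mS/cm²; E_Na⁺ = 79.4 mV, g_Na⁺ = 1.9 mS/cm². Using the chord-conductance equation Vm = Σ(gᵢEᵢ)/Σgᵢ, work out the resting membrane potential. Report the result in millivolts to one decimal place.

-60.3 mV

Σ gᵢEᵢ = 18·(-75.0) + 1.9·(79.4) = -1199.14
Σ gᵢ = 18 + 1.9 = 19.9
Vm = -1199.14 / 19.9 = -60.26 mV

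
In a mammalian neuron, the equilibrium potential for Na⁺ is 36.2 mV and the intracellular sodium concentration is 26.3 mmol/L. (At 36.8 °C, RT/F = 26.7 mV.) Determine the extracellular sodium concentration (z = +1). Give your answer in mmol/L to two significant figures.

100 mmol/L

Nernst: E = (26.7/1) · ln([out]/[in]), so ln([out]/[in]) = 36.2 × 1 / 26.7 = 1.3558.
[out]/[in] = e^(1.3558) = 3.88.
[out] = 3.88 × 26.3 = 102 mmol/L.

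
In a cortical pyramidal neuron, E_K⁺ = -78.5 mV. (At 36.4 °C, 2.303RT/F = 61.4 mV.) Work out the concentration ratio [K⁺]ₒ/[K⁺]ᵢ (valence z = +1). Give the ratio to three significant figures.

log₁₀([out]/[in]) = E·z/(61.4) = -78.5 × 1 / 61.4 = -1.2785
[out]/[in] = 10^(-1.2785) = 0.05266

0.0527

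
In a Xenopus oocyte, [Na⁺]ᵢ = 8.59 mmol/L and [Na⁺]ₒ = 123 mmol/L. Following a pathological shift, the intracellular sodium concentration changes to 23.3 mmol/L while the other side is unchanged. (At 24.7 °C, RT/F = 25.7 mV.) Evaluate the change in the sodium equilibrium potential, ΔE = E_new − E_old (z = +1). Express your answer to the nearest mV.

E_old = (25.7/1)·ln(123/8.59) = 68.40 mV
E_new = (25.7/1)·ln(123/23.3) = 42.76 mV
ΔE = 42.76 − (68.40) = -25.64 mV

-26 mV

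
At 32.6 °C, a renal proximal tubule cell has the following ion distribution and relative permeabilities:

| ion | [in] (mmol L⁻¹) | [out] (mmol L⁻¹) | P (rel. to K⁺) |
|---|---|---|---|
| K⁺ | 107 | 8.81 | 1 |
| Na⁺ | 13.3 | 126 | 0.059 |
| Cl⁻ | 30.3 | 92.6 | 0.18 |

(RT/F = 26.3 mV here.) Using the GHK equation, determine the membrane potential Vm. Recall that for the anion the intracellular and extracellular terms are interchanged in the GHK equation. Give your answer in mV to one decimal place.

-45.9 mV

Vm = 26.3 · ln[(Σ P·[cation]ₒ + Σ P·[anion]ᵢ) / (Σ P·[cation]ᵢ + Σ P·[anion]ₒ)]
Numerator = 1×8.81 + 0.059×126 + 0.18×30.3 = 21.7
Denominator = 1×107 + 0.059×13.3 + 0.18×92.6 = 124.5
Vm = 26.3 · ln(0.17435) = 26.3 × (-1.7467) = -45.94 mV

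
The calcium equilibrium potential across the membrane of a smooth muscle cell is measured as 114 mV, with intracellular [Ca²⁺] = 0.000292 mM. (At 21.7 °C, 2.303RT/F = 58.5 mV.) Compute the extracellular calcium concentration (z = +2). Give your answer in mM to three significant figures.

Nernst: E = (58.5/2) · log₁₀([out]/[in]), so log₁₀([out]/[in]) = 114.0 × 2 / 58.5 = 3.8974.
[out]/[in] = 10^(3.8974) = 7897.
[out] = 7897 × 0.000292 = 2.306 mM.

2.31 mM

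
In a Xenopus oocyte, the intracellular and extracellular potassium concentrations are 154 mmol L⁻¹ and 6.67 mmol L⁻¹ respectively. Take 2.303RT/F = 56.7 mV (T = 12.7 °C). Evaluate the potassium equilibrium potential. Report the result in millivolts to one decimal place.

-77.3 mV

E = (56.7/z) · log₁₀([K⁺]_out/[K⁺]_in) with z = +1.
= (56.7/1) · log₁₀(6.67/154) = 56.70 · log₁₀(0.04331)
= 56.70 · (-1.3634) = -77.30 mV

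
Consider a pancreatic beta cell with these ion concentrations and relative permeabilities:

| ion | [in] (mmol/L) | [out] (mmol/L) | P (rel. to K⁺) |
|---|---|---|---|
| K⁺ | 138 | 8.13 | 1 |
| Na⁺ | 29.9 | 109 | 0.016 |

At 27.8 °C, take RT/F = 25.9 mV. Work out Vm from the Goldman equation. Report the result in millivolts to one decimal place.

Vm = 25.9 · ln[(Σ P·[cation]ₒ + Σ P·[anion]ᵢ) / (Σ P·[cation]ᵢ + Σ P·[anion]ₒ)]
Numerator = 1×8.13 + 0.016×109 = 9.874
Denominator = 1×138 + 0.016×29.9 = 138.5
Vm = 25.9 · ln(0.071304) = 25.9 × (-2.6408) = -68.40 mV

-68.4 mV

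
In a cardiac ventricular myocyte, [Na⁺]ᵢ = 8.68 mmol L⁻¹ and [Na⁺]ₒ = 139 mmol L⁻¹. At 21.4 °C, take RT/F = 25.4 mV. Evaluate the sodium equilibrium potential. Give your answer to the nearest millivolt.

70 mV

E = (25.4/z) · ln([Na⁺]_out/[Na⁺]_in) with z = +1.
= (25.4/1) · ln(139/8.68) = 25.40 · ln(16.01)
= 25.40 · (2.7735) = 70.45 mV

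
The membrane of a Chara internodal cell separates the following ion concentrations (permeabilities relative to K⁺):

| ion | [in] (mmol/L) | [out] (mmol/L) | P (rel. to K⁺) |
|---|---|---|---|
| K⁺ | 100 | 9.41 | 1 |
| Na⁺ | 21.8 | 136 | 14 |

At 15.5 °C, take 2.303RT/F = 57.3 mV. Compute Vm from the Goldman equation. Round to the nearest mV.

39 mV

Vm = 57.3 · log₁₀[(Σ P·[cation]ₒ + Σ P·[anion]ᵢ) / (Σ P·[cation]ᵢ + Σ P·[anion]ₒ)]
Numerator = 1×9.41 + 14×136 = 1913
Denominator = 1×100 + 14×21.8 = 405.2
Vm = 57.3 · log₁₀(4.7221) = 57.3 × (0.6741) = 38.63 mV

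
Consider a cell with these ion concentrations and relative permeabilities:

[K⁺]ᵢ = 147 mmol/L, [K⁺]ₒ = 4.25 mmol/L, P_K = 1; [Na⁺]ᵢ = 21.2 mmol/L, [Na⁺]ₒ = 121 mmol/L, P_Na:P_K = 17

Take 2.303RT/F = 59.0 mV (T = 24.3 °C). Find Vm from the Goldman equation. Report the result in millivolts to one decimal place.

35.9 mV

Vm = 59.0 · log₁₀[(Σ P·[cation]ₒ + Σ P·[anion]ᵢ) / (Σ P·[cation]ᵢ + Σ P·[anion]ₒ)]
Numerator = 1×4.25 + 17×121 = 2061
Denominator = 1×147 + 17×21.2 = 507.4
Vm = 59.0 · log₁₀(4.0624) = 59.0 × (0.6088) = 35.92 mV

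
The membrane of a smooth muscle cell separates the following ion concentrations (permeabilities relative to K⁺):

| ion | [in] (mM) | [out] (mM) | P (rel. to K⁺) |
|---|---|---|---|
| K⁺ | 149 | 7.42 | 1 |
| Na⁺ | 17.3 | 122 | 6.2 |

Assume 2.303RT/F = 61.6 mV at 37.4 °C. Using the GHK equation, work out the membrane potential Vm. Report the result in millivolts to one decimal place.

29.2 mV

Vm = 61.6 · log₁₀[(Σ P·[cation]ₒ + Σ P·[anion]ᵢ) / (Σ P·[cation]ᵢ + Σ P·[anion]ₒ)]
Numerator = 1×7.42 + 6.2×122 = 763.8
Denominator = 1×149 + 6.2×17.3 = 256.3
Vm = 61.6 · log₁₀(2.9806) = 61.6 × (0.4743) = 29.22 mV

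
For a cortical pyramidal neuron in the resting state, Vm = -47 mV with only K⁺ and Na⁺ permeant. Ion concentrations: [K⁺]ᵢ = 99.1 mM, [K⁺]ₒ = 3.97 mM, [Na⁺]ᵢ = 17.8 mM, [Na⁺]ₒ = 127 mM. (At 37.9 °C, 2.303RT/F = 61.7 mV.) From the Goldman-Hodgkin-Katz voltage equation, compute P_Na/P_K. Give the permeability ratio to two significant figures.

0.11

Let α = P_Na/P_K. GHK: Vm = 61.7·log₁₀[(Kₒ + α·Naₒ)/(Kᵢ + α·Naᵢ)].
10^(Vm/61.7) = 10^(-47.0/61.7) = 0.17308
So 0.17308·(Kᵢ + α·Naᵢ) = Kₒ + α·Naₒ → α = (0.17308·99.1 − 3.97) / (127.0 − 0.17308·17.8)
α = (17.15 − 3.97) / (127.0 − 3.081) = 13.18/123.9 = 0.1064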